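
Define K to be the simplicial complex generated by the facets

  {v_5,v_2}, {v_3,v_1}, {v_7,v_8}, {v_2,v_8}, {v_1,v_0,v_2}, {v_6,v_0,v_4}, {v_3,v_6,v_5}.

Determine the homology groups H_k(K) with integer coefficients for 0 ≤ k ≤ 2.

Order the vertices as v_0 < v_1 < v_2 < v_3 < v_4 < v_5 < v_6 < v_7 < v_8. Listing each simplex with vertices in this order, K has dimension 2 with simplices:

  0-simplices (9): [v_0], [v_1], [v_2], [v_3], [v_4], [v_5], [v_6], [v_7], [v_8]
  1-simplices (13): [v_0,v_1], [v_0,v_2], [v_0,v_4], [v_0,v_6], [v_1,v_2], [v_1,v_3], [v_2,v_5], [v_2,v_8], [v_3,v_5], [v_3,v_6], [v_4,v_6], [v_5,v_6], [v_7,v_8]
  2-simplices (3): [v_0,v_1,v_2], [v_0,v_4,v_6], [v_3,v_5,v_6]

Hence C_0 ≅ Z^9, C_1 ≅ Z^13, C_2 ≅ Z^3.

Boundary ∂_1: C_1 → C_0 is given by ∂[p,q] = [q] − [p].
The resulting 9×13 matrix has rank 8, and its Smith normal form has invariant factors (1,1,1,1,1,1,1,1).

∂_2: C_2 → C_1 acts by ∂[p,q,r] = [q,r] − [p,r] + [p,q]. For instance
  ∂[v_0,v_4,v_6] = [v_4,v_6] − [v_0,v_6] + [v_0,v_4],
  ∂[v_0,v_1,v_2] = [v_1,v_2] − [v_0,v_2] + [v_0,v_1].
As a 13×3 matrix over Z this has rank 3, with invariant factors (1,1,1).

Computing H_k = (kernel of ∂_k) / (image of ∂_{k+1}):

  H_0: rank C_0 − rank ∂_1 = 9 − 8 = 1, and the invariant factors of ∂_1 are all 1, so H_0 ≅ Z.
  H_1: rank ker ∂_1 − rank ∂_2 = (13 − 8) − 3 = 2, and the invariant factors of ∂_2 are all 1, so H_1 ≅ Z^2.
  H_2: rank ker ∂_2 − rank ∂_3 = (3 − 3) − 0 = 0, and there is no ∂_3, so H_2 ≅ 0.

As a check, the Euler characteristic is 9 − 13 + 3 = -1, which agrees with 1 − 2 + 0 = -1.

H_0 = Z,  H_1 = Z^2,  H_2 = 0.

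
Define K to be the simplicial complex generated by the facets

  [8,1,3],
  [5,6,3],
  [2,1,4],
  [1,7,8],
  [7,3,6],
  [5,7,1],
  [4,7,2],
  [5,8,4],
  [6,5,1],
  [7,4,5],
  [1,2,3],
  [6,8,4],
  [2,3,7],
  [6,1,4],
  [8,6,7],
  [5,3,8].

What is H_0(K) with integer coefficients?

H_0 = Z.

Order the vertices as 1 < 2 < 3 < 4 < 5 < 6 < 7 < 8. Listing each simplex with vertices in this order, K has dimension 2 with simplices:

  0-simplices (8): [1], [2], [3], [4], [5], [6], [7], [8]
  1-simplices (24): (24 of them)
  2-simplices (16): [1,2,3], [1,2,4], [1,3,8], [1,4,6], [1,5,6], [1,5,7], [1,7,8], [2,3,7], [2,4,7], [3,5,6], [3,5,8], [3,6,7], [4,5,7], [4,5,8], [4,6,8], [6,7,8]

so the chain groups are C_0 ≅ Z^8, C_1 ≅ Z^24, C_2 ≅ Z^16.

∂_1: C_1 → C_0 is given by ∂[p,q] = [q] − [p]. For instance
  ∂[2,7] = [7] − [2].
The 8×24 boundary matrix has rank 7 and Smith normal form diag(1,1,1,1,1,1,1).

The boundary map ∂_2: C_2 → C_1 maps a triangle to the signed sum of its edges. For instance
  ∂[4,5,7] = [5,7] − [4,7] + [4,5],
  ∂[1,7,8] = [7,8] − [1,8] + [1,7].
As a 24×16 matrix over Z this has rank 15, with invariant factors (1,1,1,1,1,1,1,1,1,1,1,1,1,1,1).

Now H_k = ker ∂_k / im ∂_{k+1}, so:

  H_0: rank C_0 − rank ∂_1 = 8 − 7 = 1, and the invariant factors of ∂_1 are all 1, so H_0 ≅ Z.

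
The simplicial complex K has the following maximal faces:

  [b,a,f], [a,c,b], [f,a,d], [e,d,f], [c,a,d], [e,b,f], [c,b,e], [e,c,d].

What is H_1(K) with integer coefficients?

We work with the vertex ordering a < b < c < d < e < f. The simplices of K, each written with vertices in increasing order, are:

  0-simplices (6): a, b, c, d, e, f
  1-simplices (12): ab, ac, ad, af, bc, be, bf, cd, ce, de, df, ef
  2-simplices (8): abc, abf, acd, adf, bce, bef, cde, def

Hence C_0 ≅ Z^6, C_1 ≅ Z^12, C_2 ≅ Z^8.

The boundary map ∂_1: C_1 → C_0 is given by ∂[p,q] = [q] − [p]. For instance
  ∂bf = f − b.
This gives a 6×12 integer matrix of rank 5; reducing to Smith normal form yields diagonal entries (1,1,1,1,1).

Boundary ∂_2: C_2 → C_1 sends each 2-simplex [p,q,r] to [q,r] − [p,r] + [p,q]. For instance
  ∂adf = df − af + ad,
  ∂bef = ef − bf + be.
The 12×8 boundary matrix has rank 7 and Smith normal form diag(1,1,1,1,1,1,1).

From H_k ≅ ker(∂_k) / im(∂_{k+1}) we obtain:

  H_1: rank ker ∂_1 − rank ∂_2 = (12 − 5) − 7 = 0, and the invariant factors of ∂_2 are all 1, so H_1 ≅ 0.

H_1 ≅ 0.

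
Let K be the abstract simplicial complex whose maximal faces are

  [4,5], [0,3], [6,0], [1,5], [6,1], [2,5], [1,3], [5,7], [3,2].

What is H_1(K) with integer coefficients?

Take the total order 0 < 1 < 2 < 3 < 4 < 5 < 6 < 7 on the vertex set. Then K (dimension 1) consists of the simplices:

  0-simplices (8): [0], [1], [2], [3], [4], [5], [6], [7]
  1-simplices (9): [0,3], [0,6], [1,3], [1,5], [1,6], [2,3], [2,5], [4,5], [5,7]

so the chain groups are C_0 ≅ Z^8, C_1 ≅ Z^9.

∂_1: C_1 → C_0 is given by ∂[p,q] = [q] − [p]. For instance
  ∂[2,3] = [3] − [2].
The 8×9 boundary matrix has rank 7 and Smith normal form diag(1,1,1,1,1,1,1).

Now H_k = ker ∂_k / im ∂_{k+1}, so:

  H_1: rank ker ∂_1 − rank ∂_2 = (9 − 7) − 0 = 2, and there is no ∂_2, so H_1 = Z^2.

H_1 ≅ Z^2.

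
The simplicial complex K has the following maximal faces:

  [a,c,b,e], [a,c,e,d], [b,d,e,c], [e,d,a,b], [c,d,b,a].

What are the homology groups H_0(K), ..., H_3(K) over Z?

H_0 ≅ Z,  H_1 = 0,  H_2 = 0,  H_3 ≅ Z.

Fix the vertex order a < b < c < d < e and write every simplex with vertices in increasing order. Then dim K = 3 and the simplices of K are:

  0-simplices (5): a, b, c, d, e
  1-simplices (10): ab, ac, ad, ae, bc, bd, be, cd, ce, de
  2-simplices (10): abc, abd, abe, acd, ace, ade, bcd, bce, bde, cde
  3-simplices (5): abcd, abce, abde, acde, bcde

Hence C_0 ≅ Z^5, C_1 ≅ Z^10, C_2 ≅ Z^10, C_3 ≅ Z^5.

∂_1: C_1 → C_0 is given by ∂[p,q] = [q] − [p]. For instance
  ∂ce = e − c.
The 5×10 boundary matrix has rank 4 and Smith normal form diag(1,1,1,1).

Boundary ∂_2: C_2 → C_1 acts by ∂[p,q,r] = [q,r] − [p,r] + [p,q]. For instance
  ∂bcd = cd − bd + bc,
  ∂cde = de − ce + cd.
This gives a 10×10 integer matrix of rank 6; reducing to Smith normal form yields diagonal entries (1,1,1,1,1,1).

The boundary map ∂_3: C_3 → C_2 sends each 3-simplex σ to the alternating sum Σ_i (−1)^i (σ with its i-th vertex removed). For instance
  ∂abde = bde − ade + abe − abd,
  ∂bcde = cde − bde + bce − bcd.
The resulting 10×5 matrix has rank 4, and its Smith normal form has invariant factors (1,1,1,1).

From H_k ≅ ker(∂_k) / im(∂_{k+1}) we obtain:

  H_0: rank C_0 − rank ∂_1 = 5 − 4 = 1, and the invariant factors of ∂_1 are all 1, so H_0 ≅ Z.
  H_1: rank ker ∂_1 − rank ∂_2 = (10 − 4) − 6 = 0, and the invariant factors of ∂_2 are all 1, so H_1 ≅ 0.
  H_2: rank ker ∂_2 − rank ∂_3 = (10 − 6) − 4 = 0, and the invariant factors of ∂_3 are all 1, so H_2 ≅ 0.
  H_3: rank ker ∂_3 − rank ∂_4 = (5 − 4) − 0 = 1, and there is no ∂_4, so H_3 ≅ Z.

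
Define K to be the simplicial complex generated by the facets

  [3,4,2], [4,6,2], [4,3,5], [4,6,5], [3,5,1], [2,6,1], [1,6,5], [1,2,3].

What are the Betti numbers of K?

b_0 = 1, b_1 = 0, b_2 = 1.

Take the total order 1 < 2 < 3 < 4 < 5 < 6 on the vertex set. Then K (dimension 2) consists of the simplices:

  0-simplices (6): [1], [2], [3], [4], [5], [6]
  1-simplices (12): [1,2], [1,3], [1,5], [1,6], [2,3], [2,4], [2,6], [3,4], [3,5], [4,5], [4,6], [5,6]
  2-simplices (8): [1,2,3], [1,2,6], [1,3,5], [1,5,6], [2,3,4], [2,4,6], [3,4,5], [4,5,6]

giving chain groups C_0 ≅ Z^6, C_1 ≅ Z^12, C_2 ≅ Z^8.

The boundary map ∂_1: C_1 → C_0 is given by ∂[p,q] = [q] − [p].
The resulting 6×12 matrix has rank 5, and its Smith normal form has invariant factors (1,1,1,1,1).

Boundary ∂_2: C_2 → C_1 sends each 2-simplex [p,q,r] to [q,r] − [p,r] + [p,q]. For instance
  ∂[1,2,6] = [2,6] − [1,6] + [1,2],
  ∂[1,5,6] = [5,6] − [1,6] + [1,5].
This gives a 12×8 integer matrix of rank 7; reducing to Smith normal form yields diagonal entries (1,1,1,1,1,1,1).

Reading off H_k = ker ∂_k / im ∂_{k+1}:

  H_0: rank C_0 − rank ∂_1 = 6 − 5 = 1, and the invariant factors of ∂_1 are all 1, so H_0 ≅ Z.
  H_1: rank ker ∂_1 − rank ∂_2 = (12 − 5) − 7 = 0, and the invariant factors of ∂_2 are all 1, so H_1 ≅ 0.
  H_2: rank ker ∂_2 − rank ∂_3 = (8 − 7) − 0 = 1, and there is no ∂_3, so H_2 ≅ Z.

As a check, the Euler characteristic is 6 − 12 + 8 = 2, which agrees with 1 − 0 + 1 = 2.
(K is a triangulation of the 2-sphere S^2.)

Hence the Betti numbers are b_0 = 1, b_1 = 0, b_2 = 1.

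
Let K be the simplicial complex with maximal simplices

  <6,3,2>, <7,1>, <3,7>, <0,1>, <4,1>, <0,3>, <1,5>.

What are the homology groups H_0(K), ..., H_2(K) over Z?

Order the vertices as 0 < 1 < 2 < 3 < 4 < 5 < 6 < 7. Listing each simplex with vertices in this order, K has dimension 2 with simplices:

  0-simplices (8): [0], [1], [2], [3], [4], [5], [6], [7]
  1-simplices (9): [0,1], [0,3], [1,4], [1,5], [1,7], [2,3], [2,6], [3,6], [3,7]
  2-simplices (1): [2,3,6]

so the chain groups are C_0 ≅ Z^8, C_1 ≅ Z^9, C_2 ≅ Z^1.

∂_1: C_1 → C_0 sends each edge [p,q] (with p < q) to q − p.
This gives a 8×9 integer matrix of rank 7; reducing to Smith normal form yields diagonal entries (1,1,1,1,1,1,1).

∂_2: C_2 → C_1 acts by ∂[p,q,r] = [q,r] − [p,r] + [p,q]. For instance
  ∂[2,3,6] = [3,6] − [2,6] + [2,3].
The 9×1 boundary matrix has rank 1 and Smith normal form diag(1).

Now H_k = ker ∂_k / im ∂_{k+1}, so:

  H_0: rank C_0 − rank ∂_1 = 8 − 7 = 1, and the invariant factors of ∂_1 are all 1, so H_0 = Z.
  H_1: rank ker ∂_1 − rank ∂_2 = (9 − 7) − 1 = 1, and the invariant factors of ∂_2 are all 1, so H_1 = Z.
  H_2: rank ker ∂_2 − rank ∂_3 = (1 − 1) − 0 = 0, and there is no ∂_3, so H_2 = 0.

As a check, the Euler characteristic is 8 − 9 + 1 = 0, which agrees with 1 − 1 + 0 = 0.

H_0 ≅ Z,  H_1 ≅ Z,  H_2 = 0.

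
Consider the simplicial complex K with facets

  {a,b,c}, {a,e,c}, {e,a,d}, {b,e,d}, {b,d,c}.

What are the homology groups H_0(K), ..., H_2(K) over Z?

We work with the vertex ordering a < b < c < d < e. The simplices of K, each written with vertices in increasing order, are:

  0-simplices (5): a, b, c, d, e
  1-simplices (10): ab, ac, ad, ae, bc, bd, be, cd, ce, de
  2-simplices (5): abc, ace, ade, bcd, bde

so the chain groups are C_0 ≅ Z^5, C_1 ≅ Z^10, C_2 ≅ Z^5.

The boundary map ∂_1: C_1 → C_0 maps an edge to its endpoints' difference, ∂[p,q] = q − p.
The resulting 5×10 matrix has rank 4, and its Smith normal form has invariant factors (1,1,1,1).

The boundary map ∂_2: C_2 → C_1 acts by ∂[p,q,r] = [q,r] − [p,r] + [p,q]. For instance
  ∂bcd = cd − bd + bc,
  ∂ade = de − ae + ad.
This gives a 10×5 integer matrix of rank 5; reducing to Smith normal form yields diagonal entries (1,1,1,1,1).

From H_k ≅ ker(∂_k) / im(∂_{k+1}) we obtain:

  H_0: rank C_0 − rank ∂_1 = 5 − 4 = 1, and the invariant factors of ∂_1 are all 1, so H_0 = Z.
  H_1: rank ker ∂_1 − rank ∂_2 = (10 − 4) − 5 = 1, and the invariant factors of ∂_2 are all 1, so H_1 = Z.
  H_2: rank ker ∂_2 − rank ∂_3 = (5 − 5) − 0 = 0, and there is no ∂_3, so H_2 = 0.

H_0 ≅ Z,  H_1 ≅ Z,  H_2 = 0.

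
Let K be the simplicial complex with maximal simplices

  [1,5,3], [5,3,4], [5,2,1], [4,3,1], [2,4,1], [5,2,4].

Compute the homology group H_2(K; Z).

K has 5 vertices, 9 edges, 6 triangles.
rank ∂_2 = 5, rank ∂_3 = 0 ⇒ b_2 = 6 − 5 − 0 = 1. So H_2 = Z.

H_2 ≅ Z.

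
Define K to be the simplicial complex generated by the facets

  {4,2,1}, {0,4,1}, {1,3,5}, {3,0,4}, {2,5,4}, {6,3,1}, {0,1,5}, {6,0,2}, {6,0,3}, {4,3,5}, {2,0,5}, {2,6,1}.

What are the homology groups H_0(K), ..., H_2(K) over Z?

H_0 ≅ Z,  H_1 ≅ Z/2,  H_2 = 0.

We work with the vertex ordering 0 < 1 < 2 < 3 < 4 < 5 < 6. The simplices of K, each written with vertices in increasing order, are:

  0-simplices (7): [0], [1], [2], [3], [4], [5], [6]
  1-simplices (18): [0,1], [0,2], [0,3], [0,4], [0,5], [0,6], [1,2], [1,3], [1,4], [1,5], [1,6], [2,4], [2,5], [2,6], [3,4], [3,5], [3,6], [4,5]
  2-simplices (12): [0,1,4], [0,1,5], [0,2,5], [0,2,6], [0,3,4], [0,3,6], [1,2,4], [1,2,6], [1,3,5], [1,3,6], [2,4,5], [3,4,5]

giving chain groups C_0 ≅ Z^7, C_1 ≅ Z^18, C_2 ≅ Z^12.

Boundary ∂_1: C_1 → C_0 sends each edge [p,q] (with p < q) to q − p. For instance
  ∂[0,2] = [2] − [0].
As a 7×18 matrix over Z this has rank 6, with invariant factors (1,1,1,1,1,1).

Boundary ∂_2: C_2 → C_1 maps a triangle to the signed sum of its edges. For instance
  ∂[0,2,6] = [2,6] − [0,6] + [0,2],
  ∂[0,1,5] = [1,5] − [0,5] + [0,1].
The resulting 18×12 matrix has rank 12, and its Smith normal form has invariant factors (1,1,1,1,1,1,1,1,1,1,1,2).

From H_k ≅ ker(∂_k) / im(∂_{k+1}) we obtain:

  H_0: rank C_0 − rank ∂_1 = 7 − 6 = 1, and the invariant factors of ∂_1 are all 1, so H_0 ≅ Z.
  H_1: rank ker ∂_1 − rank ∂_2 = (18 − 6) − 12 = 0, and ∂_2 has invariant factor 2 > 1, so H_1 ≅ Z/2.
  H_2: rank ker ∂_2 − rank ∂_3 = (12 − 12) − 0 = 0, and there is no ∂_3, so H_2 ≅ 0.

As a check, the Euler characteristic is 7 − 18 + 12 = 1, which agrees with 1 − 0 + 0 = 1.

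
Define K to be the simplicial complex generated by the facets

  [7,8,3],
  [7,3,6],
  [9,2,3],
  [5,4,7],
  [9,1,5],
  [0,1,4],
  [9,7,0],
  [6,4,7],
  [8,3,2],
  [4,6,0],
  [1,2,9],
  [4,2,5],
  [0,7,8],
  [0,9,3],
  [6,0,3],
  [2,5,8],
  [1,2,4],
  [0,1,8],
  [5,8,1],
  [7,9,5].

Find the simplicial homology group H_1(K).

H_1 = Z ⊕ Z/2.

Fix the vertex order 0 < 1 < 2 < 3 < 4 < 5 < 6 < 7 < 8 < 9 and write every simplex with vertices in increasing order. Then dim K = 2 and the simplices of K are:

  0-simplices (10): [0], [1], [2], [3], [4], [5], [6], [7], [8], [9]
  1-simplices (30): (30 of them)
  2-simplices (20): (20 of them)

Hence C_0 ≅ Z^10, C_1 ≅ Z^30, C_2 ≅ Z^20.

Boundary ∂_1: C_1 → C_0 sends each edge [p,q] (with p < q) to q − p. For instance
  ∂[1,8] = [8] − [1].
The 10×30 boundary matrix has rank 9 and Smith normal form diag(1,1,1,1,1,1,1,1,1).

∂_2: C_2 → C_1 maps a triangle to the signed sum of its edges. For instance
  ∂[1,5,9] = [5,9] − [1,9] + [1,5],
  ∂[0,1,8] = [1,8] − [0,8] + [0,1].
As a 30×20 matrix over Z this has rank 20, with invariant factors (1,1,1,1,1,1,1,1,1,1,1,1,1,1,1,1,1,1,1,2).

From H_k ≅ ker(∂_k) / im(∂_{k+1}) we obtain:

  H_1: rank ker ∂_1 − rank ∂_2 = (30 − 9) − 20 = 1, and ∂_2 has invariant factor 2 > 1, so H_1 ≅ Z ⊕ Z/2.

(K is a triangulation of the Klein bottle.)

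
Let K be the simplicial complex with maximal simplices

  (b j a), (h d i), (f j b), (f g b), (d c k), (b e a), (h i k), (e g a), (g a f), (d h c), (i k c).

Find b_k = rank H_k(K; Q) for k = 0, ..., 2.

b_0 = 2, b_1 = 2, b_2 = 0.

Fix the vertex order a < b < c < d < e < f < g < h < i < j < k and write every simplex with vertices in increasing order. Then dim K = 2 and the simplices of K are:

  0-simplices (11): a, b, c, d, e, f, g, h, i, j, k
  1-simplices (22): ab, ae, af, ag, aj, be, bf, bg, bj, cd, ch, ci, ck, dh, di, dk, eg, fg, fj, hi, hk, ik
  2-simplices (11): abe, abj, aeg, afg, bfg, bfj, cdh, cdk, cik, dhi, hik

giving chain groups C_0 ≅ Z^11, C_1 ≅ Z^22, C_2 ≅ Z^11.

∂_1: C_1 → C_0 maps an edge to its endpoints' difference, ∂[p,q] = q − p.
The 11×22 boundary matrix has rank 9 and Smith normal form diag(1,1,1,1,1,1,1,1,1).

Boundary ∂_2: C_2 → C_1 maps a triangle to the signed sum of its edges. For instance
  ∂abj = bj − aj + ab,
  ∂cik = ik − ck + ci.
As a 22×11 matrix over Z this has rank 11, with invariant factors (1,1,1,1,1,1,1,1,1,1,1).

Now H_k = ker ∂_k / im ∂_{k+1}, so:

  H_0: rank C_0 − rank ∂_1 = 11 − 9 = 2, and the invariant factors of ∂_1 are all 1, so H_0 = Z^2.
  H_1: rank ker ∂_1 − rank ∂_2 = (22 − 9) − 11 = 2, and the invariant factors of ∂_2 are all 1, so H_1 = Z^2.
  H_2: rank ker ∂_2 − rank ∂_3 = (11 − 11) − 0 = 0, and there is no ∂_3, so H_2 = 0.

Hence the Betti numbers are b_0 = 2, b_1 = 2, b_2 = 0.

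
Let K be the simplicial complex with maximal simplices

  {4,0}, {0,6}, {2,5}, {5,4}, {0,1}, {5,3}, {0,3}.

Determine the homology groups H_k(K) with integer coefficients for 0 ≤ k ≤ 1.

Take the total order 0 < 1 < 2 < 3 < 4 < 5 < 6 on the vertex set. Then K (dimension 1) consists of the simplices:

  0-simplices (7): [0], [1], [2], [3], [4], [5], [6]
  1-simplices (7): [0,1], [0,3], [0,4], [0,6], [2,5], [3,5], [4,5]

giving chain groups C_0 ≅ Z^7, C_1 ≅ Z^7.

The boundary map ∂_1: C_1 → C_0 sends each edge [p,q] (with p < q) to q − p. For instance
  ∂[2,5] = [5] − [2].
The 7×7 boundary matrix has rank 6 and Smith normal form diag(1,1,1,1,1,1).

From H_k ≅ ker(∂_k) / im(∂_{k+1}) we obtain:

  H_0: rank C_0 − rank ∂_1 = 7 − 6 = 1, and the invariant factors of ∂_1 are all 1, so H_0 ≅ Z.
  H_1: rank ker ∂_1 − rank ∂_2 = (7 − 6) − 0 = 1, and there is no ∂_2, so H_1 ≅ Z.

As a check, the Euler characteristic is 7 − 7 = 0, which agrees with 1 − 1 = 0.

H_0 = Z,  H_1 = Z.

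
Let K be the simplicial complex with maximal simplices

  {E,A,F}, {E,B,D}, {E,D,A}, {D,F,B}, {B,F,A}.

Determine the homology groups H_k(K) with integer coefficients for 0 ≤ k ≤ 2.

H_0 = Z,  H_1 = Z,  H_2 = 0.

Take the total order A < B < D < E < F on the vertex set. Then K (dimension 2) consists of the simplices:

  0-simplices (5): A, B, D, E, F
  1-simplices (10): AB, AD, AE, AF, BD, BE, BF, DE, DF, EF
  2-simplices (5): ABF, ADE, AEF, BDE, BDF

giving chain groups C_0 ≅ Z^5, C_1 ≅ Z^10, C_2 ≅ Z^5.

The boundary map ∂_1: C_1 → C_0 maps an edge to its endpoints' difference, ∂[p,q] = q − p. For instance
  ∂BD = D − B.
The resulting 5×10 matrix has rank 4, and its Smith normal form has invariant factors (1,1,1,1).

The boundary map ∂_2: C_2 → C_1 sends each 2-simplex [p,q,r] to [q,r] − [p,r] + [p,q]. For instance
  ∂ABF = BF − AF + AB,
  ∂AEF = EF − AF + AE.
The 10×5 boundary matrix has rank 5 and Smith normal form diag(1,1,1,1,1).

Now H_k = ker ∂_k / im ∂_{k+1}, so:

  H_0: rank C_0 − rank ∂_1 = 5 − 4 = 1, and the invariant factors of ∂_1 are all 1, so H_0 ≅ Z.
  H_1: rank ker ∂_1 − rank ∂_2 = (10 − 4) − 5 = 1, and the invariant factors of ∂_2 are all 1, so H_1 ≅ Z.
  H_2: rank ker ∂_2 − rank ∂_3 = (5 − 5) − 0 = 0, and there is no ∂_3, so H_2 ≅ 0.

As a check, the Euler characteristic is 5 − 10 + 5 = 0, which agrees with 1 − 1 + 0 = 0.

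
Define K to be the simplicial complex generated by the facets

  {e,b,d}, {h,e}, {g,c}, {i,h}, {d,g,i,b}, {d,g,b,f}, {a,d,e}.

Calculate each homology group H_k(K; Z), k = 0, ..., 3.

Order the vertices as a < b < c < d < e < f < g < h < i. Listing each simplex with vertices in this order, K has dimension 3 with simplices:

  0-simplices (9): a, b, c, d, e, f, g, h, i
  1-simplices (16): ad, ae, bd, be, bf, bg, bi, cg, de, df, dg, di, eh, fg, gi, hi
  2-simplices (9): ade, bde, bdf, bdg, bdi, bfg, bgi, dfg, dgi
  3-simplices (2): bdfg, bdgi

so the chain groups are C_0 ≅ Z^9, C_1 ≅ Z^16, C_2 ≅ Z^9, C_3 ≅ Z^2.

∂_1: C_1 → C_0 sends each edge [p,q] (with p < q) to q − p. For instance
  ∂bg = g − b.
The 9×16 boundary matrix has rank 8 and Smith normal form diag(1,1,1,1,1,1,1,1).

The boundary map ∂_2: C_2 → C_1 maps a triangle to the signed sum of its edges. For instance
  ∂bfg = fg − bg + bf,
  ∂bdg = dg − bg + bd.
As a 16×9 matrix over Z this has rank 7, with invariant factors (1,1,1,1,1,1,1).

The boundary map ∂_3: C_3 → C_2 sends each 3-simplex σ to the alternating sum Σ_i (−1)^i (σ with its i-th vertex removed). For instance
  ∂bdfg = dfg − bfg + bdg − bdf,
  ∂bdgi = dgi − bgi + bdi − bdg.
The resulting 9×2 matrix has rank 2, and its Smith normal form has invariant factors (1,1).

From H_k ≅ ker(∂_k) / im(∂_{k+1}) we obtain:

  H_0: rank C_0 − rank ∂_1 = 9 − 8 = 1, and the invariant factors of ∂_1 are all 1, so H_0 = Z.
  H_1: rank ker ∂_1 − rank ∂_2 = (16 − 8) − 7 = 1, and the invariant factors of ∂_2 are all 1, so H_1 = Z.
  H_2: rank ker ∂_2 − rank ∂_3 = (9 − 7) − 2 = 0, and the invariant factors of ∂_3 are all 1, so H_2 = 0.
  H_3: rank ker ∂_3 − rank ∂_4 = (2 − 2) − 0 = 0, and there is no ∂_4, so H_3 = 0.

As a check, the Euler characteristic is 9 − 16 + 9 − 2 = 0, which agrees with 1 − 1 + 0 − 0 = 0.

H_0 = Z,  H_1 = Z,  H_2 = 0,  H_3 = 0.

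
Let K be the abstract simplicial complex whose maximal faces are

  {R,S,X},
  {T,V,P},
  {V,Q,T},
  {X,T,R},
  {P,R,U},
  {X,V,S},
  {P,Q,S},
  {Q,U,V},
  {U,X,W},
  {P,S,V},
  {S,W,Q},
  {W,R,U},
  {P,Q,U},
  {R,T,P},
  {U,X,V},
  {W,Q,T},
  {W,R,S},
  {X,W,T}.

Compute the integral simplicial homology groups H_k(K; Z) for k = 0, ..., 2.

H_0 = Z,  H_1 = Z ⊕ Z/2,  H_2 = 0.

Order the vertices as P < Q < R < S < T < U < V < W < X. Listing each simplex with vertices in this order, K has dimension 2 with simplices:

  0-simplices (9): P, Q, R, S, T, U, V, W, X
  1-simplices (27): PQ, PR, PS, PT, PU, PV, QS, QT, QU, QV, QW, RS, RT, RU, RW, RX, SV, SW, SX, TV, TW, TX, UV, UW, UX, VX, WX
  2-simplices (18): PQS, PQU, PRT, PRU, PSV, PTV, QSW, QTV, QTW, QUV, RSW, RSX, RTX, RUW, SVX, TWX, UVX, UWX

Hence C_0 ≅ Z^9, C_1 ≅ Z^27, C_2 ≅ Z^18.

The boundary map ∂_1: C_1 → C_0 is given by ∂[p,q] = [q] − [p].
This gives a 9×27 integer matrix of rank 8; reducing to Smith normal form yields diagonal entries (1,1,1,1,1,1,1,1).

The boundary map ∂_2: C_2 → C_1 maps a triangle to the signed sum of its edges. For instance
  ∂QUV = UV − QV + QU,
  ∂QTV = TV − QV + QT.
The 27×18 boundary matrix has rank 18 and Smith normal form diag(1,1,1,1,1,1,1,1,1,1,1,1,1,1,1,1,1,2).

From H_k ≅ ker(∂_k) / im(∂_{k+1}) we obtain:

  H_0: rank C_0 − rank ∂_1 = 9 − 8 = 1, and the invariant factors of ∂_1 are all 1, so H_0 = Z.
  H_1: rank ker ∂_1 − rank ∂_2 = (27 − 8) − 18 = 1, and ∂_2 has invariant factor 2 > 1, so H_1 = Z ⊕ Z/2.
  H_2: rank ker ∂_2 − rank ∂_3 = (18 − 18) − 0 = 0, and there is no ∂_3, so H_2 = 0.

As a check, the Euler characteristic is 9 − 27 + 18 = 0, which agrees with 1 − 1 + 0 = 0.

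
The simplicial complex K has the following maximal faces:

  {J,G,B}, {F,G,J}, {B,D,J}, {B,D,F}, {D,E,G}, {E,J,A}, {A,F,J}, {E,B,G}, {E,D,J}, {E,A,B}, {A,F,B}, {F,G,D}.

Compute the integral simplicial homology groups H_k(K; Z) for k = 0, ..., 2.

H_0 = Z,  H_1 = Z/2Z,  H_2 = 0.

Fix the vertex order A < B < D < E < F < G < J and write every simplex with vertices in increasing order. Then dim K = 2 and the simplices of K are:

  0-simplices (7): A, B, D, E, F, G, J
  1-simplices (18): AB, AE, AF, AJ, BD, BE, BF, BG, BJ, DE, DF, DG, DJ, EG, EJ, FG, FJ, GJ
  2-simplices (12): ABE, ABF, AEJ, AFJ, BDF, BDJ, BEG, BGJ, DEG, DEJ, DFG, FGJ

Hence C_0 ≅ Z^7, C_1 ≅ Z^18, C_2 ≅ Z^12.

The boundary map ∂_1: C_1 → C_0 sends each edge [p,q] (with p < q) to q − p.
As a 7×18 matrix over Z this has rank 6, with invariant factors (1,1,1,1,1,1).

∂_2: C_2 → C_1 acts by ∂[p,q,r] = [q,r] − [p,r] + [p,q]. For instance
  ∂BDJ = DJ − BJ + BD,
  ∂DEG = EG − DG + DE.
The resulting 18×12 matrix has rank 12, and its Smith normal form has invariant factors (1,1,1,1,1,1,1,1,1,1,1,2).

Now H_k = ker ∂_k / im ∂_{k+1}, so:

  H_0: rank C_0 − rank ∂_1 = 7 − 6 = 1, and the invariant factors of ∂_1 are all 1, so H_0 = Z.
  H_1: rank ker ∂_1 − rank ∂_2 = (18 − 6) − 12 = 0, and ∂_2 has invariant factor 2 > 1, so H_1 = Z/2Z.
  H_2: rank ker ∂_2 − rank ∂_3 = (12 − 12) − 0 = 0, and there is no ∂_3, so H_2 = 0.

As a check, the Euler characteristic is 7 − 18 + 12 = 1, which agrees with 1 − 0 + 0 = 1.
(K is a triangulation of the real projective plane RP^2.)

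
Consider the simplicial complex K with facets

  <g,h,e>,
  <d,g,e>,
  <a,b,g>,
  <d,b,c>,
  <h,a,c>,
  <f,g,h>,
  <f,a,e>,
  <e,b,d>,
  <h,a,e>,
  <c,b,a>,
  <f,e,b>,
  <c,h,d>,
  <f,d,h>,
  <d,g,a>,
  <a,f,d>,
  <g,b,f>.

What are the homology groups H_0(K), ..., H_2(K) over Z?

We work with the vertex ordering a < b < c < d < e < f < g < h. The simplices of K, each written with vertices in increasing order, are:

  0-simplices (8): a, b, c, d, e, f, g, h
  1-simplices (24): ab, ac, ad, ae, af, ag, ah, bc, bd, be, bf, bg, cd, ch, de, df, dg, dh, ef, eg, eh, fg, fh, gh
  2-simplices (16): abc, abg, ach, adf, adg, aef, aeh, bcd, bde, bef, bfg, cdh, deg, dfh, egh, fgh

so the chain groups are C_0 ≅ Z^8, C_1 ≅ Z^24, C_2 ≅ Z^16.

The boundary map ∂_1: C_1 → C_0 sends each edge [p,q] (with p < q) to q − p. For instance
  ∂ch = h − c.
The resulting 8×24 matrix has rank 7, and its Smith normal form has invariant factors (1,1,1,1,1,1,1).

The boundary map ∂_2: C_2 → C_1 maps a triangle to the signed sum of its edges. For instance
  ∂aeh = eh − ah + ae,
  ∂ach = ch − ah + ac.
The resulting 24×16 matrix has rank 15, and its Smith normal form has invariant factors (1,1,1,1,1,1,1,1,1,1,1,1,1,1,1).

Now H_k = ker ∂_k / im ∂_{k+1}, so:

  H_0: rank C_0 − rank ∂_1 = 8 − 7 = 1, and the invariant factors of ∂_1 are all 1, so H_0 = Z.
  H_1: rank ker ∂_1 − rank ∂_2 = (24 − 7) − 15 = 2, and the invariant factors of ∂_2 are all 1, so H_1 = Z^2.
  H_2: rank ker ∂_2 − rank ∂_3 = (16 − 15) − 0 = 1, and there is no ∂_3, so H_2 = Z.

As a check, the Euler characteristic is 8 − 24 + 16 = 0, which agrees with 1 − 2 + 1 = 0.

H_0 = Z,  H_1 = Z^2,  H_2 = Z.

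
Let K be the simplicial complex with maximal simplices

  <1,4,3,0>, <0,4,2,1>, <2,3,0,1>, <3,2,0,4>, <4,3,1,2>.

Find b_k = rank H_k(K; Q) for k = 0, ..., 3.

b_0 = 1, b_1 = 0, b_2 = 0, b_3 = 1.

Take the total order 0 < 1 < 2 < 3 < 4 on the vertex set. Then K (dimension 3) consists of the simplices:

  0-simplices (5): [0], [1], [2], [3], [4]
  1-simplices (10): [0,1], [0,2], [0,3], [0,4], [1,2], [1,3], [1,4], [2,3], [2,4], [3,4]
  2-simplices (10): [0,1,2], [0,1,3], [0,1,4], [0,2,3], [0,2,4], [0,3,4], [1,2,3], [1,2,4], [1,3,4], [2,3,4]
  3-simplices (5): [0,1,2,3], [0,1,2,4], [0,1,3,4], [0,2,3,4], [1,2,3,4]

so the chain groups are C_0 ≅ Z^5, C_1 ≅ Z^10, C_2 ≅ Z^10, C_3 ≅ Z^5.

Boundary ∂_1: C_1 → C_0 is given by ∂[p,q] = [q] − [p]. For instance
  ∂[0,1] = [1] − [0].
The resulting 5×10 matrix has rank 4, and its Smith normal form has invariant factors (1,1,1,1).

The boundary map ∂_2: C_2 → C_1 sends each 2-simplex [p,q,r] to [q,r] − [p,r] + [p,q]. For instance
  ∂[0,3,4] = [3,4] − [0,4] + [0,3],
  ∂[0,2,4] = [2,4] − [0,4] + [0,2].
The 10×10 boundary matrix has rank 6 and Smith normal form diag(1,1,1,1,1,1).

Boundary ∂_3: C_3 → C_2 sends each 3-simplex σ to the alternating sum Σ_i (−1)^i (σ with its i-th vertex removed). For instance
  ∂[0,1,2,4] = [1,2,4] − [0,2,4] + [0,1,4] − [0,1,2],
  ∂[0,2,3,4] = [2,3,4] − [0,3,4] + [0,2,4] − [0,2,3].
As a 10×5 matrix over Z this has rank 4, with invariant factors (1,1,1,1).

Reading off H_k = ker ∂_k / im ∂_{k+1}:

  H_0: rank C_0 − rank ∂_1 = 5 − 4 = 1, and the invariant factors of ∂_1 are all 1, so H_0 = Z.
  H_1: rank ker ∂_1 − rank ∂_2 = (10 − 4) − 6 = 0, and the invariant factors of ∂_2 are all 1, so H_1 = 0.
  H_2: rank ker ∂_2 − rank ∂_3 = (10 − 6) − 4 = 0, and the invariant factors of ∂_3 are all 1, so H_2 = 0.
  H_3: rank ker ∂_3 − rank ∂_4 = (5 − 4) − 0 = 1, and there is no ∂_4, so H_3 = Z.

(K is a triangulation of the 3-sphere S^3.)

Hence the Betti numbers are b_0 = 1, b_1 = 0, b_2 = 0, b_3 = 1.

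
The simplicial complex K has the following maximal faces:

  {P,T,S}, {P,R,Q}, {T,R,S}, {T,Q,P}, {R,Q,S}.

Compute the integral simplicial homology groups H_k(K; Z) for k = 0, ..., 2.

Order the vertices as P < Q < R < S < T. Listing each simplex with vertices in this order, K has dimension 2 with simplices:

  0-simplices (5): P, Q, R, S, T
  1-simplices (10): PQ, PR, PS, PT, QR, QS, QT, RS, RT, ST
  2-simplices (5): PQR, PQT, PST, QRS, RST

Hence C_0 ≅ Z^5, C_1 ≅ Z^10, C_2 ≅ Z^5.

Boundary ∂_1: C_1 → C_0 sends each edge [p,q] (with p < q) to q − p.
As a 5×10 matrix over Z this has rank 4, with invariant factors (1,1,1,1).

∂_2: C_2 → C_1 sends each 2-simplex [p,q,r] to [q,r] − [p,r] + [p,q]. For instance
  ∂PQR = QR − PR + PQ,
  ∂PST = ST − PT + PS.
The 10×5 boundary matrix has rank 5 and Smith normal form diag(1,1,1,1,1).

Computing H_k = (kernel of ∂_k) / (image of ∂_{k+1}):

  H_0: rank C_0 − rank ∂_1 = 5 − 4 = 1, and the invariant factors of ∂_1 are all 1, so H_0 ≅ Z.
  H_1: rank ker ∂_1 − rank ∂_2 = (10 − 4) − 5 = 1, and the invariant factors of ∂_2 are all 1, so H_1 ≅ Z.
  H_2: rank ker ∂_2 − rank ∂_3 = (5 − 5) − 0 = 0, and there is no ∂_3, so H_2 ≅ 0.

(K is a triangulation of the Möbius band.)

H_0 = Z,  H_1 = Z,  H_2 = 0.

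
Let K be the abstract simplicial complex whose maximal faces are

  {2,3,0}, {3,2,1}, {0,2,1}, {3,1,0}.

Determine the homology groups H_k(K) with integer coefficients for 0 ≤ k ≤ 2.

H_0 = Z,  H_1 = 0,  H_2 = Z.

Take the total order 0 < 1 < 2 < 3 on the vertex set. Then K (dimension 2) consists of the simplices:

  0-simplices (4): [0], [1], [2], [3]
  1-simplices (6): [0,1], [0,2], [0,3], [1,2], [1,3], [2,3]
  2-simplices (4): [0,1,2], [0,1,3], [0,2,3], [1,2,3]

Hence C_0 ≅ Z^4, C_1 ≅ Z^6, C_2 ≅ Z^4.

Boundary ∂_1: C_1 → C_0 sends each edge [p,q] (with p < q) to q − p. For instance
  ∂[0,1] = [1] − [0].
This gives a 4×6 integer matrix of rank 3; reducing to Smith normal form yields diagonal entries (1,1,1).

∂_2: C_2 → C_1 maps a triangle to the signed sum of its edges. For instance
  ∂[0,1,2] = [1,2] − [0,2] + [0,1],
  ∂[0,1,3] = [1,3] − [0,3] + [0,1].
This gives a 6×4 integer matrix of rank 3; reducing to Smith normal form yields diagonal entries (1,1,1).

Computing H_k = (kernel of ∂_k) / (image of ∂_{k+1}):

  H_0: rank C_0 − rank ∂_1 = 4 − 3 = 1, and the invariant factors of ∂_1 are all 1, so H_0 ≅ Z.
  H_1: rank ker ∂_1 − rank ∂_2 = (6 − 3) − 3 = 0, and the invariant factors of ∂_2 are all 1, so H_1 ≅ 0.
  H_2: rank ker ∂_2 − rank ∂_3 = (4 − 3) − 0 = 1, and there is no ∂_3, so H_2 ≅ Z.

As a check, the Euler characteristic is 4 − 6 + 4 = 2, which agrees with 1 − 0 + 1 = 2.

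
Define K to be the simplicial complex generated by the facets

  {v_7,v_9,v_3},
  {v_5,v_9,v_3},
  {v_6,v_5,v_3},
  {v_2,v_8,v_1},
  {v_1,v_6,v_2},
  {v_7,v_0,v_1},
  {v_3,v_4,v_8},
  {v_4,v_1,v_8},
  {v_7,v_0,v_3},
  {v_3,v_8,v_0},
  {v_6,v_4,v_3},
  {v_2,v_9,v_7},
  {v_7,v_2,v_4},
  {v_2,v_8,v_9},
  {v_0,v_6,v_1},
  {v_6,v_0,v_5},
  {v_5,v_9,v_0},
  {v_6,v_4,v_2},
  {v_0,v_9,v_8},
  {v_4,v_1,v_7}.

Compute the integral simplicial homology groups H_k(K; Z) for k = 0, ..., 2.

Take the total order v_0 < v_1 < v_2 < v_3 < v_4 < v_5 < v_6 < v_7 < v_8 < v_9 on the vertex set. Then K (dimension 2) consists of the simplices:

  0-simplices (10): [v_0], [v_1], [v_2], [v_3], [v_4], [v_5], [v_6], [v_7], [v_8], [v_9]
  1-simplices (30): (30 of them)
  2-simplices (20): (20 of them)

Hence C_0 ≅ Z^10, C_1 ≅ Z^30, C_2 ≅ Z^20.

∂_1: C_1 → C_0 sends each edge [p,q] (with p < q) to q − p. For instance
  ∂[v_2,v_8] = [v_8] − [v_2].
The 10×30 boundary matrix has rank 9 and Smith normal form diag(1,1,1,1,1,1,1,1,1).

Boundary ∂_2: C_2 → C_1 sends each 2-simplex [p,q,r] to [q,r] − [p,r] + [p,q]. For instance
  ∂[v_2,v_8,v_9] = [v_8,v_9] − [v_2,v_9] + [v_2,v_8],
  ∂[v_0,v_1,v_7] = [v_1,v_7] − [v_0,v_7] + [v_0,v_1].
The resulting 30×20 matrix has rank 20, and its Smith normal form has invariant factors (1,1,1,1,1,1,1,1,1,1,1,1,1,1,1,1,1,1,1,2).

Computing H_k = (kernel of ∂_k) / (image of ∂_{k+1}):

  H_0: rank C_0 − rank ∂_1 = 10 − 9 = 1, and the invariant factors of ∂_1 are all 1, so H_0 = Z.
  H_1: rank ker ∂_1 − rank ∂_2 = (30 − 9) − 20 = 1, and ∂_2 has invariant factor 2 > 1, so H_1 = Z ⊕ Z_2.
  H_2: rank ker ∂_2 − rank ∂_3 = (20 − 20) − 0 = 0, and there is no ∂_3, so H_2 = 0.

As a check, the Euler characteristic is 10 − 30 + 20 = 0, which agrees with 1 − 1 + 0 = 0.

H_0 = Z,  H_1 = Z ⊕ Z_2,  H_2 = 0.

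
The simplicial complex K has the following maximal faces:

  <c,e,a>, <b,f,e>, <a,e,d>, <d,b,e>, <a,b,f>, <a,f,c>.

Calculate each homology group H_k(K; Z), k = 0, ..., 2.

K has 6 vertices, 12 edges, 6 triangles.
rank ∂_0 = 0, rank ∂_1 = 5 ⇒ b_0 = 6 − 0 − 5 = 1; all invariant factors of ∂_1 are 1 so no torsion. So H_0 = Z.
rank ∂_1 = 5, rank ∂_2 = 6 ⇒ b_1 = 12 − 5 − 6 = 1; all invariant factors of ∂_2 are 1 so no torsion. So H_1 = Z.
rank ∂_2 = 6, rank ∂_3 = 0 ⇒ b_2 = 6 − 6 − 0 = 0. So H_2 = 0.

H_0 = Z,  H_1 = Z,  H_2 = 0.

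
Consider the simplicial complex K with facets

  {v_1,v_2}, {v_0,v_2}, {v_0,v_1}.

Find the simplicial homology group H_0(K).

Take the total order v_0 < v_1 < v_2 on the vertex set. Then K (dimension 1) consists of the simplices:

  0-simplices (3): [v_0], [v_1], [v_2]
  1-simplices (3): [v_0,v_1], [v_0,v_2], [v_1,v_2]

giving chain groups C_0 ≅ Z^3, C_1 ≅ Z^3.

Boundary ∂_1: C_1 → C_0 sends each edge [p,q] (with p < q) to q − p. For instance
  ∂[v_1,v_2] = [v_2] − [v_1].
The resulting 3×3 matrix has rank 2, and its Smith normal form has invariant factors (1,1).

Computing H_k = (kernel of ∂_k) / (image of ∂_{k+1}):

  H_0: rank C_0 − rank ∂_1 = 3 − 2 = 1, and the invariant factors of ∂_1 are all 1, so H_0 = Z.

H_0 = Z.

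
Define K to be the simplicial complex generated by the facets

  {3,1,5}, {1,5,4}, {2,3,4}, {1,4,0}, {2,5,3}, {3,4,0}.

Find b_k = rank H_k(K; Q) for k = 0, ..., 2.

b_0 = 1, b_1 = 1, b_2 = 0.

Order the vertices as 0 < 1 < 2 < 3 < 4 < 5. Listing each simplex with vertices in this order, K has dimension 2 with simplices:

  0-simplices (6): [0], [1], [2], [3], [4], [5]
  1-simplices (12): [0,1], [0,3], [0,4], [1,3], [1,4], [1,5], [2,3], [2,4], [2,5], [3,4], [3,5], [4,5]
  2-simplices (6): [0,1,4], [0,3,4], [1,3,5], [1,4,5], [2,3,4], [2,3,5]

Hence C_0 ≅ Z^6, C_1 ≅ Z^12, C_2 ≅ Z^6.

∂_1: C_1 → C_0 is given by ∂[p,q] = [q] − [p].
As a 6×12 matrix over Z this has rank 5, with invariant factors (1,1,1,1,1).

∂_2: C_2 → C_1 maps a triangle to the signed sum of its edges. For instance
  ∂[2,3,4] = [3,4] − [2,4] + [2,3],
  ∂[1,3,5] = [3,5] − [1,5] + [1,3].
The 12×6 boundary matrix has rank 6 and Smith normal form diag(1,1,1,1,1,1).

Reading off H_k = ker ∂_k / im ∂_{k+1}:

  H_0: rank C_0 − rank ∂_1 = 6 − 5 = 1, and the invariant factors of ∂_1 are all 1, so H_0 ≅ Z.
  H_1: rank ker ∂_1 − rank ∂_2 = (12 − 5) − 6 = 1, and the invariant factors of ∂_2 are all 1, so H_1 ≅ Z.
  H_2: rank ker ∂_2 − rank ∂_3 = (6 − 6) − 0 = 0, and there is no ∂_3, so H_2 ≅ 0.

Hence the Betti numbers are b_0 = 1, b_1 = 1, b_2 = 0.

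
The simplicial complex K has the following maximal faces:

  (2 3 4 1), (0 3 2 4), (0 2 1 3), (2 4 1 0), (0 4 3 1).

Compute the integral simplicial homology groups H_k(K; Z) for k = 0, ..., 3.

K has 5 vertices, 10 edges, 10 triangles, 5 3-simplices.
rank ∂_0 = 0, rank ∂_1 = 4 ⇒ b_0 = 5 − 0 − 4 = 1; all invariant factors of ∂_1 are 1 so no torsion. So H_0 = Z.
rank ∂_1 = 4, rank ∂_2 = 6 ⇒ b_1 = 10 − 4 − 6 = 0; all invariant factors of ∂_2 are 1 so no torsion. So H_1 = 0.
rank ∂_2 = 6, rank ∂_3 = 4 ⇒ b_2 = 10 − 6 − 4 = 0; all invariant factors of ∂_3 are 1 so no torsion. So H_2 = 0.
rank ∂_3 = 4, rank ∂_4 = 0 ⇒ b_3 = 5 − 4 − 0 = 1. So H_3 = Z.

H_0 ≅ Z,  H_1 = 0,  H_2 = 0,  H_3 ≅ Z.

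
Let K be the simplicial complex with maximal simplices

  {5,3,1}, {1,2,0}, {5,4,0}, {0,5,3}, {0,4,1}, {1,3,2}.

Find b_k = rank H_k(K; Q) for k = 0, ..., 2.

b_0 = 1, b_1 = 1, b_2 = 0.

Fix the vertex order 0 < 1 < 2 < 3 < 4 < 5 and write every simplex with vertices in increasing order. Then dim K = 2 and the simplices of K are:

  0-simplices (6): [0], [1], [2], [3], [4], [5]
  1-simplices (12): [0,1], [0,2], [0,3], [0,4], [0,5], [1,2], [1,3], [1,4], [1,5], [2,3], [3,5], [4,5]
  2-simplices (6): [0,1,2], [0,1,4], [0,3,5], [0,4,5], [1,2,3], [1,3,5]

Hence C_0 ≅ Z^6, C_1 ≅ Z^12, C_2 ≅ Z^6.

The boundary map ∂_1: C_1 → C_0 sends each edge [p,q] (with p < q) to q − p. For instance
  ∂[0,3] = [3] − [0].
The 6×12 boundary matrix has rank 5 and Smith normal form diag(1,1,1,1,1).

The boundary map ∂_2: C_2 → C_1 maps a triangle to the signed sum of its edges. For instance
  ∂[0,1,2] = [1,2] − [0,2] + [0,1],
  ∂[1,3,5] = [3,5] − [1,5] + [1,3].
This gives a 12×6 integer matrix of rank 6; reducing to Smith normal form yields diagonal entries (1,1,1,1,1,1).

Now H_k = ker ∂_k / im ∂_{k+1}, so:

  H_0: rank C_0 − rank ∂_1 = 6 − 5 = 1, and the invariant factors of ∂_1 are all 1, so H_0 = Z.
  H_1: rank ker ∂_1 − rank ∂_2 = (12 − 5) − 6 = 1, and the invariant factors of ∂_2 are all 1, so H_1 = Z.
  H_2: rank ker ∂_2 − rank ∂_3 = (6 − 6) − 0 = 0, and there is no ∂_3, so H_2 = 0.

Hence the Betti numbers are b_0 = 1, b_1 = 1, b_2 = 0.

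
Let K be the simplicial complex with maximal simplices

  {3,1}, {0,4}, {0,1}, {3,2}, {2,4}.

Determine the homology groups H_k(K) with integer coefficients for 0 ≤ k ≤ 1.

We work with the vertex ordering 0 < 1 < 2 < 3 < 4. The simplices of K, each written with vertices in increasing order, are:

  0-simplices (5): [0], [1], [2], [3], [4]
  1-simplices (5): [0,1], [0,4], [1,3], [2,3], [2,4]

Hence C_0 ≅ Z^5, C_1 ≅ Z^5.

Boundary ∂_1: C_1 → C_0 sends each edge [p,q] (with p < q) to q − p. For instance
  ∂[0,4] = [4] − [0].
As a 5×5 matrix over Z this has rank 4, with invariant factors (1,1,1,1).

From H_k ≅ ker(∂_k) / im(∂_{k+1}) we obtain:

  H_0: rank C_0 − rank ∂_1 = 5 − 4 = 1, and the invariant factors of ∂_1 are all 1, so H_0 = Z.
  H_1: rank ker ∂_1 − rank ∂_2 = (5 − 4) − 0 = 1, and there is no ∂_2, so H_1 = Z.

H_0 = Z,  H_1 = Z.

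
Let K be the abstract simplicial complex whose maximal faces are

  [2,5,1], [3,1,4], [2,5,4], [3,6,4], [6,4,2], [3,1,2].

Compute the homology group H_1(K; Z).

H_1 = Z.

Take the total order 1 < 2 < 3 < 4 < 5 < 6 on the vertex set. Then K (dimension 2) consists of the simplices:

  0-simplices (6): [1], [2], [3], [4], [5], [6]
  1-simplices (12): [1,2], [1,3], [1,4], [1,5], [2,3], [2,4], [2,5], [2,6], [3,4], [3,6], [4,5], [4,6]
  2-simplices (6): [1,2,3], [1,2,5], [1,3,4], [2,4,5], [2,4,6], [3,4,6]

giving chain groups C_0 ≅ Z^6, C_1 ≅ Z^12, C_2 ≅ Z^6.

The boundary map ∂_1: C_1 → C_0 sends each edge [p,q] (with p < q) to q − p.
This gives a 6×12 integer matrix of rank 5; reducing to Smith normal form yields diagonal entries (1,1,1,1,1).

The boundary map ∂_2: C_2 → C_1 maps a triangle to the signed sum of its edges. For instance
  ∂[1,2,3] = [2,3] − [1,3] + [1,2],
  ∂[1,2,5] = [2,5] − [1,5] + [1,2].
As a 12×6 matrix over Z this has rank 6, with invariant factors (1,1,1,1,1,1).

From H_k ≅ ker(∂_k) / im(∂_{k+1}) we obtain:

  H_1: rank ker ∂_1 − rank ∂_2 = (12 − 5) − 6 = 1, and the invariant factors of ∂_2 are all 1, so H_1 = Z.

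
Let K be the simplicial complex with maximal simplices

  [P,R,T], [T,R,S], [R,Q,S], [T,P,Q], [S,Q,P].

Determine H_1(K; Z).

Take the total order P < Q < R < S < T on the vertex set. Then K (dimension 2) consists of the simplices:

  0-simplices (5): P, Q, R, S, T
  1-simplices (10): PQ, PR, PS, PT, QR, QS, QT, RS, RT, ST
  2-simplices (5): PQS, PQT, PRT, QRS, RST

Hence C_0 ≅ Z^5, C_1 ≅ Z^10, C_2 ≅ Z^5.

Boundary ∂_1: C_1 → C_0 maps an edge to its endpoints' difference, ∂[p,q] = q − p.
The 5×10 boundary matrix has rank 4 and Smith normal form diag(1,1,1,1).

Boundary ∂_2: C_2 → C_1 sends each 2-simplex [p,q,r] to [q,r] − [p,r] + [p,q]. For instance
  ∂PQS = QS − PS + PQ,
  ∂PQT = QT − PT + PQ.
As a 10×5 matrix over Z this has rank 5, with invariant factors (1,1,1,1,1).

Reading off H_k = ker ∂_k / im ∂_{k+1}:

  H_1: rank ker ∂_1 − rank ∂_2 = (10 − 4) − 5 = 1, and the invariant factors of ∂_2 are all 1, so H_1 = Z.

H_1 ≅ Z.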